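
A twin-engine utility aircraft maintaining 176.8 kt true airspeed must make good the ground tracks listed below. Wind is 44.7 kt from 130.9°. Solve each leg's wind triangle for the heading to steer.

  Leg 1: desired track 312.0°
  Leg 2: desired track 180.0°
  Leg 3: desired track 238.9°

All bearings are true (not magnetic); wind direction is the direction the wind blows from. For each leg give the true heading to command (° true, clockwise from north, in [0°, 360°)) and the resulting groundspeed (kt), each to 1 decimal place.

Leg 1: heading=312.3°, groundspeed=221.5 kt
Leg 2: heading=169.0°, groundspeed=144.3 kt
Leg 3: heading=225.0°, groundspeed=185.4 kt

Leg 1: desired track 312.0°; wind correction +0.3° → command heading 312.3°, groundspeed 221.5 kt
Leg 2: desired track 180.0°; wind correction -11.0° → command heading 169.0°, groundspeed 144.3 kt
Leg 3: desired track 238.9°; wind correction -13.9° → command heading 225.0°, groundspeed 185.4 kt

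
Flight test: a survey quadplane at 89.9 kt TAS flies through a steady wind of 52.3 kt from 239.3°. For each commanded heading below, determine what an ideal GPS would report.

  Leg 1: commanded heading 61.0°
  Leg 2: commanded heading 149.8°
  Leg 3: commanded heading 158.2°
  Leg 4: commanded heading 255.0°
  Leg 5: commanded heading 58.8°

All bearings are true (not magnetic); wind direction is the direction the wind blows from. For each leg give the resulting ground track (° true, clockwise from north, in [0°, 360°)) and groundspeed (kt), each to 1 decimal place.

Leg 1: heading 61.0°; drift -0.6° → track 60.4°, groundspeed 142.2 kt
Leg 2: heading 149.8°; drift -30.3° → track 119.5°, groundspeed 103.6 kt
Leg 3: heading 158.2°; drift -32.3° → track 125.9°, groundspeed 96.8 kt
Leg 4: heading 255.0°; drift +19.7° → track 274.7°, groundspeed 42.0 kt
Leg 5: heading 58.8°; drift +0.2° → track 59.0°, groundspeed 142.2 kt

Leg 1: track=60.4°, groundspeed=142.2 kt
Leg 2: track=119.5°, groundspeed=103.6 kt
Leg 3: track=125.9°, groundspeed=96.8 kt
Leg 4: track=274.7°, groundspeed=42.0 kt
Leg 5: track=59.0°, groundspeed=142.2 kt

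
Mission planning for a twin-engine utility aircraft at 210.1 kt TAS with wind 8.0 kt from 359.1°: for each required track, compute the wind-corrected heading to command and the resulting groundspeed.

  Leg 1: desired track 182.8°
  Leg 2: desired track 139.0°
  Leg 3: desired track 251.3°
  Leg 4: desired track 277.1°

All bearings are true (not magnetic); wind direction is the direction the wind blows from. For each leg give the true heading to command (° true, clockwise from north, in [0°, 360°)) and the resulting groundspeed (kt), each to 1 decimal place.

Leg 1: heading=182.9°, groundspeed=218.1 kt
Leg 2: heading=137.6°, groundspeed=216.2 kt
Leg 3: heading=253.4°, groundspeed=212.4 kt
Leg 4: heading=279.3°, groundspeed=208.8 kt

Leg 1: desired track 182.8°; wind correction +0.1° → command heading 182.9°, groundspeed 218.1 kt
Leg 2: desired track 139.0°; wind correction -1.4° → command heading 137.6°, groundspeed 216.2 kt
Leg 3: desired track 251.3°; wind correction +2.1° → command heading 253.4°, groundspeed 212.4 kt
Leg 4: desired track 277.1°; wind correction +2.2° → command heading 279.3°, groundspeed 208.8 kt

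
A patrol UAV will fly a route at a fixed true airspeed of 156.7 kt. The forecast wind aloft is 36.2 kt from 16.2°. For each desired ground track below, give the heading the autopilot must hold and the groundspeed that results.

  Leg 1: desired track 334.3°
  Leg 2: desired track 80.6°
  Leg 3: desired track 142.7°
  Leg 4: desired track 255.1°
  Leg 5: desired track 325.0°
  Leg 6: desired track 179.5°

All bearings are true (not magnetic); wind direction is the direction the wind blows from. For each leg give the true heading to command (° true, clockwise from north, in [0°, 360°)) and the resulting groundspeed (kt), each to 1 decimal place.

Leg 1: heading=343.2°, groundspeed=127.9 kt
Leg 2: heading=68.6°, groundspeed=137.6 kt
Leg 3: heading=132.0°, groundspeed=175.5 kt
Leg 4: heading=266.5°, groundspeed=172.3 kt
Leg 5: heading=335.4°, groundspeed=131.5 kt
Leg 6: heading=175.7°, groundspeed=191.0 kt

Leg 1: desired track 334.3°; wind correction +8.9° → command heading 343.2°, groundspeed 127.9 kt
Leg 2: desired track 80.6°; wind correction -12.0° → command heading 68.6°, groundspeed 137.6 kt
Leg 3: desired track 142.7°; wind correction -10.7° → command heading 132.0°, groundspeed 175.5 kt
Leg 4: desired track 255.1°; wind correction +11.4° → command heading 266.5°, groundspeed 172.3 kt
Leg 5: desired track 325.0°; wind correction +10.4° → command heading 335.4°, groundspeed 131.5 kt
Leg 6: desired track 179.5°; wind correction -3.8° → command heading 175.7°, groundspeed 191.0 kt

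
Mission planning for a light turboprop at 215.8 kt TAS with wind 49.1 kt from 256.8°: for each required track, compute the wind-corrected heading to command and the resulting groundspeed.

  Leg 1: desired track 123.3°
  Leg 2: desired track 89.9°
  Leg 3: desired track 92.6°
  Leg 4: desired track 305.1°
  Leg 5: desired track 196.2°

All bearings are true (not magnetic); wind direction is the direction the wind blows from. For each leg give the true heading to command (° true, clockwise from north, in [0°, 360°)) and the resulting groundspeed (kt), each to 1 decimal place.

Leg 1: desired track 123.3°; wind correction +9.5° → command heading 132.8°, groundspeed 246.6 kt
Leg 2: desired track 89.9°; wind correction +3.0° → command heading 92.9°, groundspeed 263.3 kt
Leg 3: desired track 92.6°; wind correction +3.6° → command heading 96.2°, groundspeed 262.6 kt
Leg 4: desired track 305.1°; wind correction -9.8° → command heading 295.3°, groundspeed 180.0 kt
Leg 5: desired track 196.2°; wind correction +11.4° → command heading 207.6°, groundspeed 187.4 kt

Leg 1: heading=132.8°, groundspeed=246.6 kt
Leg 2: heading=92.9°, groundspeed=263.3 kt
Leg 3: heading=96.2°, groundspeed=262.6 kt
Leg 4: heading=295.3°, groundspeed=180.0 kt
Leg 5: heading=207.6°, groundspeed=187.4 kt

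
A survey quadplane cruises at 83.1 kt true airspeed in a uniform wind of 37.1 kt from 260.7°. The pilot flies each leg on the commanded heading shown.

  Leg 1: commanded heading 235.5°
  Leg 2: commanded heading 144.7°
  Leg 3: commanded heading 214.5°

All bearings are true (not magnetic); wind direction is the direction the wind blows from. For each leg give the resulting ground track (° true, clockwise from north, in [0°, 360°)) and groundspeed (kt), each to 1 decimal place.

Leg 1: track=217.8°, groundspeed=52.0 kt
Leg 2: track=126.1°, groundspeed=104.8 kt
Leg 3: track=189.5°, groundspeed=63.4 kt

Leg 1: heading 235.5°; drift -17.7° → track 217.8°, groundspeed 52.0 kt
Leg 2: heading 144.7°; drift -18.6° → track 126.1°, groundspeed 104.8 kt
Leg 3: heading 214.5°; drift -25.0° → track 189.5°, groundspeed 63.4 kt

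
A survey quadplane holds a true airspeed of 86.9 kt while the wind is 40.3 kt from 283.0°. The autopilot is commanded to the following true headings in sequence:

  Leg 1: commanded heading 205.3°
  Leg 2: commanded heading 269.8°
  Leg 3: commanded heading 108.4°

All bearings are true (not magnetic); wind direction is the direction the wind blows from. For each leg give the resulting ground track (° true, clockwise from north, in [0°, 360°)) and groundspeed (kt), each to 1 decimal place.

Leg 1: heading 205.3°; drift -26.7° → track 178.6°, groundspeed 87.7 kt
Leg 2: heading 269.8°; drift -10.9° → track 258.9°, groundspeed 48.5 kt
Leg 3: heading 108.4°; drift -1.7° → track 106.7°, groundspeed 127.1 kt

Leg 1: track=178.6°, groundspeed=87.7 kt
Leg 2: track=258.9°, groundspeed=48.5 kt
Leg 3: track=106.7°, groundspeed=127.1 kt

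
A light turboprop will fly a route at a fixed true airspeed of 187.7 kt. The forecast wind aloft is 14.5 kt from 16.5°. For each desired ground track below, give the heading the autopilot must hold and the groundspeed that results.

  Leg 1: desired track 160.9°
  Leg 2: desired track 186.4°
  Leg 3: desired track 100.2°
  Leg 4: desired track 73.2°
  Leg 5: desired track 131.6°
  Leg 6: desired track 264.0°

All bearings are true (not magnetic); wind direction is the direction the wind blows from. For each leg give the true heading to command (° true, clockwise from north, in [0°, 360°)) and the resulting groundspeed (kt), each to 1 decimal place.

Leg 1: desired track 160.9°; wind correction -2.6° → command heading 158.3°, groundspeed 199.3 kt
Leg 2: desired track 186.4°; wind correction -0.8° → command heading 185.6°, groundspeed 202.0 kt
Leg 3: desired track 100.2°; wind correction -4.4° → command heading 95.8°, groundspeed 185.6 kt
Leg 4: desired track 73.2°; wind correction -3.7° → command heading 69.5°, groundspeed 179.3 kt
Leg 5: desired track 131.6°; wind correction -4.0° → command heading 127.6°, groundspeed 193.4 kt
Leg 6: desired track 264.0°; wind correction +4.1° → command heading 268.1°, groundspeed 192.8 kt

Leg 1: heading=158.3°, groundspeed=199.3 kt
Leg 2: heading=185.6°, groundspeed=202.0 kt
Leg 3: heading=95.8°, groundspeed=185.6 kt
Leg 4: heading=69.5°, groundspeed=179.3 kt
Leg 5: heading=127.6°, groundspeed=193.4 kt
Leg 6: heading=268.1°, groundspeed=192.8 kt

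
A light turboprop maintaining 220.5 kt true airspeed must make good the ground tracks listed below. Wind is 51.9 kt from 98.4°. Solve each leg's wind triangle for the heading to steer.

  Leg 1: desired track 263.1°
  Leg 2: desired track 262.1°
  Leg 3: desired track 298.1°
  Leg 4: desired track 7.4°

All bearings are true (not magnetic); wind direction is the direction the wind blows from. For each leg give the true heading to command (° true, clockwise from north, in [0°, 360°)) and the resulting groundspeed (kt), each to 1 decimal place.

Leg 1: heading=259.5°, groundspeed=270.1 kt
Leg 2: heading=258.3°, groundspeed=269.8 kt
Leg 3: heading=302.7°, groundspeed=268.7 kt
Leg 4: heading=21.0°, groundspeed=215.2 kt

Leg 1: desired track 263.1°; wind correction -3.6° → command heading 259.5°, groundspeed 270.1 kt
Leg 2: desired track 262.1°; wind correction -3.8° → command heading 258.3°, groundspeed 269.8 kt
Leg 3: desired track 298.1°; wind correction +4.6° → command heading 302.7°, groundspeed 268.7 kt
Leg 4: desired track 7.4°; wind correction +13.6° → command heading 21.0°, groundspeed 215.2 kt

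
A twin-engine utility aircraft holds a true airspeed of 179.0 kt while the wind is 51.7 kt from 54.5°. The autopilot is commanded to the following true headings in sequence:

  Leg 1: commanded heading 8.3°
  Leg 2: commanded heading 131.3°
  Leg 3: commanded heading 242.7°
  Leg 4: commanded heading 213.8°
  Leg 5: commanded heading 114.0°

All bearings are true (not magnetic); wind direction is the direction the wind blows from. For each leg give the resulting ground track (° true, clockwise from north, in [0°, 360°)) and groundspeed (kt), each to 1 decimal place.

Leg 1: track=353.7°, groundspeed=148.0 kt
Leg 2: track=148.1°, groundspeed=174.6 kt
Leg 3: track=240.9°, groundspeed=230.3 kt
Leg 4: track=218.4°, groundspeed=228.1 kt
Leg 5: track=130.3°, groundspeed=159.1 kt

Leg 1: heading 8.3°; drift -14.6° → track 353.7°, groundspeed 148.0 kt
Leg 2: heading 131.3°; drift +16.8° → track 148.1°, groundspeed 174.6 kt
Leg 3: heading 242.7°; drift -1.8° → track 240.9°, groundspeed 230.3 kt
Leg 4: heading 213.8°; drift +4.6° → track 218.4°, groundspeed 228.1 kt
Leg 5: heading 114.0°; drift +16.3° → track 130.3°, groundspeed 159.1 kt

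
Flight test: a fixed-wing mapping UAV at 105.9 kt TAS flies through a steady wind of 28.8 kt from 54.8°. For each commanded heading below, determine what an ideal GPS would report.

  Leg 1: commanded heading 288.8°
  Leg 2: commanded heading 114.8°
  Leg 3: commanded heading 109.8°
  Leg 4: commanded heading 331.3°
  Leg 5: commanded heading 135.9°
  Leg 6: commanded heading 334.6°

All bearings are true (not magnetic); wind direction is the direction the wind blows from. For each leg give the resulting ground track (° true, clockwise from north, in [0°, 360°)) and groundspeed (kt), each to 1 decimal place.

Leg 1: track=278.1°, groundspeed=125.0 kt
Leg 2: track=130.0°, groundspeed=94.8 kt
Leg 3: track=124.6°, groundspeed=92.4 kt
Leg 4: track=315.7°, groundspeed=106.6 kt
Leg 5: track=151.6°, groundspeed=105.4 kt
Leg 6: track=318.9°, groundspeed=104.9 kt

Leg 1: heading 288.8°; drift -10.7° → track 278.1°, groundspeed 125.0 kt
Leg 2: heading 114.8°; drift +15.2° → track 130.0°, groundspeed 94.8 kt
Leg 3: heading 109.8°; drift +14.8° → track 124.6°, groundspeed 92.4 kt
Leg 4: heading 331.3°; drift -15.6° → track 315.7°, groundspeed 106.6 kt
Leg 5: heading 135.9°; drift +15.7° → track 151.6°, groundspeed 105.4 kt
Leg 6: heading 334.6°; drift -15.7° → track 318.9°, groundspeed 104.9 kt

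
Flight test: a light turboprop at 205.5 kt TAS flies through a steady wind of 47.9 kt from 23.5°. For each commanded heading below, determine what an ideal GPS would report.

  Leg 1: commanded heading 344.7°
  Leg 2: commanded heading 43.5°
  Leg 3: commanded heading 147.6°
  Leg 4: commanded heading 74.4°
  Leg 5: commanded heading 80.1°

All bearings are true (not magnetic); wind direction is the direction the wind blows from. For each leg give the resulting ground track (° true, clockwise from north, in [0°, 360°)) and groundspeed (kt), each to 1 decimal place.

Leg 1: heading 344.7°; drift -10.1° → track 334.6°, groundspeed 170.8 kt
Leg 2: heading 43.5°; drift +5.8° → track 49.3°, groundspeed 161.3 kt
Leg 3: heading 147.6°; drift +9.7° → track 157.3°, groundspeed 235.7 kt
Leg 4: heading 74.4°; drift +12.0° → track 86.4°, groundspeed 179.2 kt
Leg 5: heading 80.1°; drift +12.6° → track 92.7°, groundspeed 183.5 kt

Leg 1: track=334.6°, groundspeed=170.8 kt
Leg 2: track=49.3°, groundspeed=161.3 kt
Leg 3: track=157.3°, groundspeed=235.7 kt
Leg 4: track=86.4°, groundspeed=179.2 kt
Leg 5: track=92.7°, groundspeed=183.5 kt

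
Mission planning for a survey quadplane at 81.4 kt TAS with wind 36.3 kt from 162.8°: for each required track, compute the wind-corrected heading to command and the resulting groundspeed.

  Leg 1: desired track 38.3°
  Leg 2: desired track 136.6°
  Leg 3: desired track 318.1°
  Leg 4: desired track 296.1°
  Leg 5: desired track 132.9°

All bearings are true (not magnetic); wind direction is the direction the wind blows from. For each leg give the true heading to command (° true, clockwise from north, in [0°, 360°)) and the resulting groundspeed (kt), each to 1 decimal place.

Leg 1: heading=59.9°, groundspeed=96.3 kt
Leg 2: heading=148.0°, groundspeed=47.2 kt
Leg 3: heading=307.4°, groundspeed=113.0 kt
Leg 4: heading=277.2°, groundspeed=101.9 kt
Leg 5: heading=145.7°, groundspeed=47.9 kt

Leg 1: desired track 38.3°; wind correction +21.6° → command heading 59.9°, groundspeed 96.3 kt
Leg 2: desired track 136.6°; wind correction +11.4° → command heading 148.0°, groundspeed 47.2 kt
Leg 3: desired track 318.1°; wind correction -10.7° → command heading 307.4°, groundspeed 113.0 kt
Leg 4: desired track 296.1°; wind correction -18.9° → command heading 277.2°, groundspeed 101.9 kt
Leg 5: desired track 132.9°; wind correction +12.8° → command heading 145.7°, groundspeed 47.9 kt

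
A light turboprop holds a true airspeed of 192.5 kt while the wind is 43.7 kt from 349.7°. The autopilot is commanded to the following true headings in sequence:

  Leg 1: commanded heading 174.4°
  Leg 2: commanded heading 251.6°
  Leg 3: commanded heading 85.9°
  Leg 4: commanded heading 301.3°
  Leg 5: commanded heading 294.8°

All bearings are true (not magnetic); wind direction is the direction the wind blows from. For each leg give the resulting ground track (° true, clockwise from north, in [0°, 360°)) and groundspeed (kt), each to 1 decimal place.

Leg 1: heading 174.4°; drift -0.9° → track 173.5°, groundspeed 236.1 kt
Leg 2: heading 251.6°; drift -12.3° → track 239.3°, groundspeed 203.3 kt
Leg 3: heading 85.9°; drift +12.4° → track 98.3°, groundspeed 201.9 kt
Leg 4: heading 301.3°; drift -11.3° → track 290.0°, groundspeed 166.7 kt
Leg 5: heading 294.8°; drift -12.1° → track 282.7°, groundspeed 171.1 kt

Leg 1: track=173.5°, groundspeed=236.1 kt
Leg 2: track=239.3°, groundspeed=203.3 kt
Leg 3: track=98.3°, groundspeed=201.9 kt
Leg 4: track=290.0°, groundspeed=166.7 kt
Leg 5: track=282.7°, groundspeed=171.1 kt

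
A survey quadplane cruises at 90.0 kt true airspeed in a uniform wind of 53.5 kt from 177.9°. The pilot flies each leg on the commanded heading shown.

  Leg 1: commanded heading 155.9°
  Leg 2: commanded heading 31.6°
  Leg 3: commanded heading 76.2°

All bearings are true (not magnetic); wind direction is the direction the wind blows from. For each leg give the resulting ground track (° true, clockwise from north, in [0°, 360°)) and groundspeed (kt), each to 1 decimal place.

Leg 1: heading 155.9°; drift -26.4° → track 129.5°, groundspeed 45.1 kt
Leg 2: heading 31.6°; drift -12.4° → track 19.2°, groundspeed 137.7 kt
Leg 3: heading 76.2°; drift -27.5° → track 48.7°, groundspeed 113.6 kt

Leg 1: track=129.5°, groundspeed=45.1 kt
Leg 2: track=19.2°, groundspeed=137.7 kt
Leg 3: track=48.7°, groundspeed=113.6 kt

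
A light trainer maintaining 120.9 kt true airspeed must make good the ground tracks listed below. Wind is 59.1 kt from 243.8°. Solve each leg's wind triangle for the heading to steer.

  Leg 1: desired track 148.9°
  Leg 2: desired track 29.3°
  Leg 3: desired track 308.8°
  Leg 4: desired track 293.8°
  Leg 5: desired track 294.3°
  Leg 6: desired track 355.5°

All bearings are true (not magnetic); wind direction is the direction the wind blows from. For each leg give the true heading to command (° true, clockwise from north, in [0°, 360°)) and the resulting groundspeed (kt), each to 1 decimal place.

Leg 1: desired track 148.9°; wind correction +29.1° → command heading 178.0°, groundspeed 110.6 kt
Leg 2: desired track 29.3°; wind correction -16.1° → command heading 13.2°, groundspeed 164.9 kt
Leg 3: desired track 308.8°; wind correction -26.3° → command heading 282.5°, groundspeed 83.4 kt
Leg 4: desired track 293.8°; wind correction -22.0° → command heading 271.8°, groundspeed 74.1 kt
Leg 5: desired track 294.3°; wind correction -22.2° → command heading 272.1°, groundspeed 74.4 kt
Leg 6: desired track 355.5°; wind correction -27.0° → command heading 328.5°, groundspeed 129.6 kt

Leg 1: heading=178.0°, groundspeed=110.6 kt
Leg 2: heading=13.2°, groundspeed=164.9 kt
Leg 3: heading=282.5°, groundspeed=83.4 kt
Leg 4: heading=271.8°, groundspeed=74.1 kt
Leg 5: heading=272.1°, groundspeed=74.4 kt
Leg 6: heading=328.5°, groundspeed=129.6 kt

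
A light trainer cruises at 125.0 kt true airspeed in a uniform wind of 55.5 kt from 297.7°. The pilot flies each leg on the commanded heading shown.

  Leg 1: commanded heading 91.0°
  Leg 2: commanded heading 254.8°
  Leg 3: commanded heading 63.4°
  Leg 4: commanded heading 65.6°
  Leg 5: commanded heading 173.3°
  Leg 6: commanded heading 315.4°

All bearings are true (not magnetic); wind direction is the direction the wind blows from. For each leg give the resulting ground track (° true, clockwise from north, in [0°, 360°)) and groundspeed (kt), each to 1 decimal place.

Leg 1: track=99.1°, groundspeed=176.4 kt
Leg 2: track=230.7°, groundspeed=92.4 kt
Leg 3: track=79.4°, groundspeed=163.7 kt
Leg 4: track=81.0°, groundspeed=165.0 kt
Leg 5: track=157.0°, groundspeed=162.9 kt
Leg 6: track=328.6°, groundspeed=74.1 kt

Leg 1: heading 91.0°; drift +8.1° → track 99.1°, groundspeed 176.4 kt
Leg 2: heading 254.8°; drift -24.1° → track 230.7°, groundspeed 92.4 kt
Leg 3: heading 63.4°; drift +16.0° → track 79.4°, groundspeed 163.7 kt
Leg 4: heading 65.6°; drift +15.4° → track 81.0°, groundspeed 165.0 kt
Leg 5: heading 173.3°; drift -16.3° → track 157.0°, groundspeed 162.9 kt
Leg 6: heading 315.4°; drift +13.2° → track 328.6°, groundspeed 74.1 kt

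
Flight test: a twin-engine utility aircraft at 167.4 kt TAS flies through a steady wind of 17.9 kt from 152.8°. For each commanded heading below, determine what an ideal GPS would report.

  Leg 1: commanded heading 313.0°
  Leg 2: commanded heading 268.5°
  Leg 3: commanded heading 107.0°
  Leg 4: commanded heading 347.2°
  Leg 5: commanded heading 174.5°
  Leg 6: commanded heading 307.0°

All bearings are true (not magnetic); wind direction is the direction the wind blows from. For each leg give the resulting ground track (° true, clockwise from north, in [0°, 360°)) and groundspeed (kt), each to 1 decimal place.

Leg 1: heading 313.0°; drift +1.9° → track 314.9°, groundspeed 184.3 kt
Leg 2: heading 268.5°; drift +5.3° → track 273.8°, groundspeed 175.9 kt
Leg 3: heading 107.0°; drift -4.7° → track 102.3°, groundspeed 155.5 kt
Leg 4: heading 347.2°; drift -1.4° → track 345.8°, groundspeed 184.8 kt
Leg 5: heading 174.5°; drift +2.5° → track 177.0°, groundspeed 150.9 kt
Leg 6: heading 307.0°; drift +2.4° → track 309.4°, groundspeed 183.7 kt

Leg 1: track=314.9°, groundspeed=184.3 kt
Leg 2: track=273.8°, groundspeed=175.9 kt
Leg 3: track=102.3°, groundspeed=155.5 kt
Leg 4: track=345.8°, groundspeed=184.8 kt
Leg 5: track=177.0°, groundspeed=150.9 kt
Leg 6: track=309.4°, groundspeed=183.7 kt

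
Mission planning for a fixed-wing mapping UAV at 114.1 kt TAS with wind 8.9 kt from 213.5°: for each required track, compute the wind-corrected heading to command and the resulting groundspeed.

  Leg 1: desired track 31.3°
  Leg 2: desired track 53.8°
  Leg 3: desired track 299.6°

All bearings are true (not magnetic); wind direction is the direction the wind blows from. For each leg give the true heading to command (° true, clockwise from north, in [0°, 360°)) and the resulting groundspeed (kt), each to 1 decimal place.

Leg 1: desired track 31.3°; wind correction -0.2° → command heading 31.1°, groundspeed 123.0 kt
Leg 2: desired track 53.8°; wind correction +1.6° → command heading 55.4°, groundspeed 122.4 kt
Leg 3: desired track 299.6°; wind correction -4.5° → command heading 295.1°, groundspeed 113.1 kt

Leg 1: heading=31.1°, groundspeed=123.0 kt
Leg 2: heading=55.4°, groundspeed=122.4 kt
Leg 3: heading=295.1°, groundspeed=113.1 kt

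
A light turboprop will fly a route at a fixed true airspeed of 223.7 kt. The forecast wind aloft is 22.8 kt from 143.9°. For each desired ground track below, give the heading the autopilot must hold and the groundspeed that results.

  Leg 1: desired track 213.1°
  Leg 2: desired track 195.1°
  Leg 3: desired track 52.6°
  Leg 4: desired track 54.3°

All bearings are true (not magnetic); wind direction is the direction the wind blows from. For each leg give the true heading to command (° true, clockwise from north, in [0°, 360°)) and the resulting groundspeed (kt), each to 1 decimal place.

Leg 1: heading=207.6°, groundspeed=214.6 kt
Leg 2: heading=190.5°, groundspeed=208.7 kt
Leg 3: heading=58.4°, groundspeed=223.1 kt
Leg 4: heading=60.1°, groundspeed=222.4 kt

Leg 1: desired track 213.1°; wind correction -5.5° → command heading 207.6°, groundspeed 214.6 kt
Leg 2: desired track 195.1°; wind correction -4.6° → command heading 190.5°, groundspeed 208.7 kt
Leg 3: desired track 52.6°; wind correction +5.8° → command heading 58.4°, groundspeed 223.1 kt
Leg 4: desired track 54.3°; wind correction +5.8° → command heading 60.1°, groundspeed 222.4 kt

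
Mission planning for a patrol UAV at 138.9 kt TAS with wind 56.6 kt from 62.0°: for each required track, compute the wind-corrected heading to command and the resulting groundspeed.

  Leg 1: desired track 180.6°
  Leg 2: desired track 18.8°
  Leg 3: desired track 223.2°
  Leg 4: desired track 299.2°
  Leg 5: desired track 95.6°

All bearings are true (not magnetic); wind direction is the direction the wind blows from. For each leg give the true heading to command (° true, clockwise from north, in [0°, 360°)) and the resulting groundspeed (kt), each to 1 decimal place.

Leg 1: desired track 180.6°; wind correction -21.0° → command heading 159.6°, groundspeed 156.8 kt
Leg 2: desired track 18.8°; wind correction +16.2° → command heading 35.0°, groundspeed 92.1 kt
Leg 3: desired track 223.2°; wind correction -7.5° → command heading 215.7°, groundspeed 191.3 kt
Leg 4: desired track 299.2°; wind correction +20.0° → command heading 319.2°, groundspeed 161.2 kt
Leg 5: desired track 95.6°; wind correction -13.0° → command heading 82.6°, groundspeed 88.2 kt

Leg 1: heading=159.6°, groundspeed=156.8 kt
Leg 2: heading=35.0°, groundspeed=92.1 kt
Leg 3: heading=215.7°, groundspeed=191.3 kt
Leg 4: heading=319.2°, groundspeed=161.2 kt
Leg 5: heading=82.6°, groundspeed=88.2 kt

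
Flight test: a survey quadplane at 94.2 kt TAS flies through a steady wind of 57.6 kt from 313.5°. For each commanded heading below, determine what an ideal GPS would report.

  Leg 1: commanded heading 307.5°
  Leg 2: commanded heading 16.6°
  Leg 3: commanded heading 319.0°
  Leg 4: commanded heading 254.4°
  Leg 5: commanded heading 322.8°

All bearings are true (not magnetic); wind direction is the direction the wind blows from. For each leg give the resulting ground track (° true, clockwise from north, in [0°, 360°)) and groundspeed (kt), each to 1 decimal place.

Leg 1: track=298.2°, groundspeed=37.4 kt
Leg 2: track=53.6°, groundspeed=85.3 kt
Leg 3: track=327.5°, groundspeed=37.3 kt
Leg 4: track=217.0°, groundspeed=81.4 kt
Leg 5: track=336.8°, groundspeed=38.5 kt

Leg 1: heading 307.5°; drift -9.3° → track 298.2°, groundspeed 37.4 kt
Leg 2: heading 16.6°; drift +37.0° → track 53.6°, groundspeed 85.3 kt
Leg 3: heading 319.0°; drift +8.5° → track 327.5°, groundspeed 37.3 kt
Leg 4: heading 254.4°; drift -37.4° → track 217.0°, groundspeed 81.4 kt
Leg 5: heading 322.8°; drift +14.0° → track 336.8°, groundspeed 38.5 kt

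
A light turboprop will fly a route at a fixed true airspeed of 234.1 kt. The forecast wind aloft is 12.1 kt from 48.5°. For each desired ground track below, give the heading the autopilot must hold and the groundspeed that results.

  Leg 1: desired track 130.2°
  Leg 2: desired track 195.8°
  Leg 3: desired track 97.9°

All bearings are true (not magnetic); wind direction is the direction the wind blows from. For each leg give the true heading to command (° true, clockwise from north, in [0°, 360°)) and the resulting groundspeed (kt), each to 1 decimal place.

Leg 1: desired track 130.2°; wind correction -2.9° → command heading 127.3°, groundspeed 232.0 kt
Leg 2: desired track 195.8°; wind correction -1.6° → command heading 194.2°, groundspeed 244.2 kt
Leg 3: desired track 97.9°; wind correction -2.2° → command heading 95.7°, groundspeed 226.0 kt

Leg 1: heading=127.3°, groundspeed=232.0 kt
Leg 2: heading=194.2°, groundspeed=244.2 kt
Leg 3: heading=95.7°, groundspeed=226.0 kt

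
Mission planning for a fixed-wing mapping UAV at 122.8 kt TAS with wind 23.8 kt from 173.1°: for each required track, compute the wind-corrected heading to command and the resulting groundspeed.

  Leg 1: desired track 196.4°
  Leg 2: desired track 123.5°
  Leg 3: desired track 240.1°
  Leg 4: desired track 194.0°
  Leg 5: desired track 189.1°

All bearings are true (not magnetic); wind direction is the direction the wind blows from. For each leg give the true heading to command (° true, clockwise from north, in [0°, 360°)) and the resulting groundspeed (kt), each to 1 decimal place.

Leg 1: heading=192.0°, groundspeed=100.6 kt
Leg 2: heading=132.0°, groundspeed=106.0 kt
Leg 3: heading=229.8°, groundspeed=111.5 kt
Leg 4: heading=190.0°, groundspeed=100.3 kt
Leg 5: heading=186.0°, groundspeed=99.7 kt

Leg 1: desired track 196.4°; wind correction -4.4° → command heading 192.0°, groundspeed 100.6 kt
Leg 2: desired track 123.5°; wind correction +8.5° → command heading 132.0°, groundspeed 106.0 kt
Leg 3: desired track 240.1°; wind correction -10.3° → command heading 229.8°, groundspeed 111.5 kt
Leg 4: desired track 194.0°; wind correction -4.0° → command heading 190.0°, groundspeed 100.3 kt
Leg 5: desired track 189.1°; wind correction -3.1° → command heading 186.0°, groundspeed 99.7 kt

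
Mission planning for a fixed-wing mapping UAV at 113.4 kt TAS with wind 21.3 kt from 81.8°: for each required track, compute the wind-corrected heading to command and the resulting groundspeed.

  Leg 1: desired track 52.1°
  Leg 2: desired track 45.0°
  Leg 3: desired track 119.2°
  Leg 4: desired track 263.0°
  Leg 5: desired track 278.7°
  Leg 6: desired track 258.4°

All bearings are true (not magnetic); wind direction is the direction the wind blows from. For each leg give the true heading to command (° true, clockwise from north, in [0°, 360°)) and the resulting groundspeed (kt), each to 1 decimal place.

Leg 1: heading=57.4°, groundspeed=94.4 kt
Leg 2: heading=51.5°, groundspeed=95.6 kt
Leg 3: heading=112.6°, groundspeed=95.7 kt
Leg 4: heading=263.2°, groundspeed=134.7 kt
Leg 5: heading=281.8°, groundspeed=133.6 kt
Leg 6: heading=257.8°, groundspeed=134.7 kt

Leg 1: desired track 52.1°; wind correction +5.3° → command heading 57.4°, groundspeed 94.4 kt
Leg 2: desired track 45.0°; wind correction +6.5° → command heading 51.5°, groundspeed 95.6 kt
Leg 3: desired track 119.2°; wind correction -6.6° → command heading 112.6°, groundspeed 95.7 kt
Leg 4: desired track 263.0°; wind correction +0.2° → command heading 263.2°, groundspeed 134.7 kt
Leg 5: desired track 278.7°; wind correction +3.1° → command heading 281.8°, groundspeed 133.6 kt
Leg 6: desired track 258.4°; wind correction -0.6° → command heading 257.8°, groundspeed 134.7 kt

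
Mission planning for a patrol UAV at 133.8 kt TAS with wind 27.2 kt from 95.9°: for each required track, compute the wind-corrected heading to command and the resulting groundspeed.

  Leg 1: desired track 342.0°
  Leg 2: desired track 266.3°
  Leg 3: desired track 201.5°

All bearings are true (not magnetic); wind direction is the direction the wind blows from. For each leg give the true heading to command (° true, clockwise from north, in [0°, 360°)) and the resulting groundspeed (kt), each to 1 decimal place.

Leg 1: desired track 342.0°; wind correction +10.7° → command heading 352.7°, groundspeed 142.5 kt
Leg 2: desired track 266.3°; wind correction -1.9° → command heading 264.4°, groundspeed 160.5 kt
Leg 3: desired track 201.5°; wind correction -11.3° → command heading 190.2°, groundspeed 138.5 kt

Leg 1: heading=352.7°, groundspeed=142.5 kt
Leg 2: heading=264.4°, groundspeed=160.5 kt
Leg 3: heading=190.2°, groundspeed=138.5 kt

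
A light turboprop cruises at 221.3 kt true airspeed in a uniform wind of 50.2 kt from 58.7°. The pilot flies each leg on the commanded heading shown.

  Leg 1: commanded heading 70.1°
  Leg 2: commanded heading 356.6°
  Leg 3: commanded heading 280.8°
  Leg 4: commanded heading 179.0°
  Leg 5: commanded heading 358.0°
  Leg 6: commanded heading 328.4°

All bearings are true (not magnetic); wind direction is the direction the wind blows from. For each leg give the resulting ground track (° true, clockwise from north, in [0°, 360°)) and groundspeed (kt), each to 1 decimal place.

Leg 1: track=73.4°, groundspeed=172.4 kt
Leg 2: track=344.0°, groundspeed=202.7 kt
Leg 3: track=273.4°, groundspeed=260.7 kt
Leg 4: track=189.0°, groundspeed=250.4 kt
Leg 5: track=345.5°, groundspeed=201.5 kt
Leg 6: track=315.6°, groundspeed=227.2 kt

Leg 1: heading 70.1°; drift +3.3° → track 73.4°, groundspeed 172.4 kt
Leg 2: heading 356.6°; drift -12.6° → track 344.0°, groundspeed 202.7 kt
Leg 3: heading 280.8°; drift -7.4° → track 273.4°, groundspeed 260.7 kt
Leg 4: heading 179.0°; drift +10.0° → track 189.0°, groundspeed 250.4 kt
Leg 5: heading 358.0°; drift -12.5° → track 345.5°, groundspeed 201.5 kt
Leg 6: heading 328.4°; drift -12.8° → track 315.6°, groundspeed 227.2 kt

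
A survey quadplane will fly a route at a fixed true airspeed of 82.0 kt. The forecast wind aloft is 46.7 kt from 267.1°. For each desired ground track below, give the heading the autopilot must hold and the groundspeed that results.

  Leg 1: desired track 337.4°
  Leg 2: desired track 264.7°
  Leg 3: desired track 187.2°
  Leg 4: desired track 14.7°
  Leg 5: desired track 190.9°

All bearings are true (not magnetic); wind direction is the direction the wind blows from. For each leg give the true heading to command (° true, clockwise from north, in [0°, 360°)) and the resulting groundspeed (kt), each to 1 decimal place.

Leg 1: desired track 337.4°; wind correction -32.4° → command heading 305.0°, groundspeed 53.5 kt
Leg 2: desired track 264.7°; wind correction +1.4° → command heading 266.1°, groundspeed 35.3 kt
Leg 3: desired track 187.2°; wind correction +34.1° → command heading 221.3°, groundspeed 59.7 kt
Leg 4: desired track 14.7°; wind correction -32.9° → command heading 341.8°, groundspeed 83.0 kt
Leg 5: desired track 190.9°; wind correction +33.6° → command heading 224.5°, groundspeed 57.2 kt

Leg 1: heading=305.0°, groundspeed=53.5 kt
Leg 2: heading=266.1°, groundspeed=35.3 kt
Leg 3: heading=221.3°, groundspeed=59.7 kt
Leg 4: heading=341.8°, groundspeed=83.0 kt
Leg 5: heading=224.5°, groundspeed=57.2 kt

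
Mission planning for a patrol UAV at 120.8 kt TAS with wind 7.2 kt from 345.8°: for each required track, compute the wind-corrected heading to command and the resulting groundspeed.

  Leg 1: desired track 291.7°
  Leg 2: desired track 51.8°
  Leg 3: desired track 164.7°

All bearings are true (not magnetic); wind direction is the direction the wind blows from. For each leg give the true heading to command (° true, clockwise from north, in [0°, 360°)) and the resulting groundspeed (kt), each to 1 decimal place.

Leg 1: desired track 291.7°; wind correction +2.8° → command heading 294.5°, groundspeed 116.4 kt
Leg 2: desired track 51.8°; wind correction -3.1° → command heading 48.7°, groundspeed 117.7 kt
Leg 3: desired track 164.7°; wind correction -0.1° → command heading 164.6°, groundspeed 128.0 kt

Leg 1: heading=294.5°, groundspeed=116.4 kt
Leg 2: heading=48.7°, groundspeed=117.7 kt
Leg 3: heading=164.6°, groundspeed=128.0 kt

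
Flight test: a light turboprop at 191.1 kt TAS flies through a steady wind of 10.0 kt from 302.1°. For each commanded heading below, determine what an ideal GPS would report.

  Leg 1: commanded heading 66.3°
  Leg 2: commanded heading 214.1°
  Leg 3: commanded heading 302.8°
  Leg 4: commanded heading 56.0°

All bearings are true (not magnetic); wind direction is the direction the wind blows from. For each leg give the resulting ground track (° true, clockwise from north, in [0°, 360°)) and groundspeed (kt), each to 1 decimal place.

Leg 1: heading 66.3°; drift +2.4° → track 68.7°, groundspeed 196.9 kt
Leg 2: heading 214.1°; drift -3.0° → track 211.1°, groundspeed 191.0 kt
Leg 3: heading 302.8°; drift +0.0° → track 302.8°, groundspeed 181.1 kt
Leg 4: heading 56.0°; drift +2.7° → track 58.7°, groundspeed 195.4 kt

Leg 1: track=68.7°, groundspeed=196.9 kt
Leg 2: track=211.1°, groundspeed=191.0 kt
Leg 3: track=302.8°, groundspeed=181.1 kt
Leg 4: track=58.7°, groundspeed=195.4 kt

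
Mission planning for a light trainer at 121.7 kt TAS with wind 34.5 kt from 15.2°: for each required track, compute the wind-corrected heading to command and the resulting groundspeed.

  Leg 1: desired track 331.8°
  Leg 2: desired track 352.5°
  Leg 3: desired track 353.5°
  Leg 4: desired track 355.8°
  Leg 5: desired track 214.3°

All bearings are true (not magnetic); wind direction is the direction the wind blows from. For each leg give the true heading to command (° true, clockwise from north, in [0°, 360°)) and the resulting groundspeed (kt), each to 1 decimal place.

Leg 1: heading=343.0°, groundspeed=94.3 kt
Leg 2: heading=358.8°, groundspeed=89.1 kt
Leg 3: heading=359.5°, groundspeed=89.0 kt
Leg 4: heading=1.2°, groundspeed=88.6 kt
Leg 5: heading=219.6°, groundspeed=153.8 kt

Leg 1: desired track 331.8°; wind correction +11.2° → command heading 343.0°, groundspeed 94.3 kt
Leg 2: desired track 352.5°; wind correction +6.3° → command heading 358.8°, groundspeed 89.1 kt
Leg 3: desired track 353.5°; wind correction +6.0° → command heading 359.5°, groundspeed 89.0 kt
Leg 4: desired track 355.8°; wind correction +5.4° → command heading 1.2°, groundspeed 88.6 kt
Leg 5: desired track 214.3°; wind correction +5.3° → command heading 219.6°, groundspeed 153.8 kt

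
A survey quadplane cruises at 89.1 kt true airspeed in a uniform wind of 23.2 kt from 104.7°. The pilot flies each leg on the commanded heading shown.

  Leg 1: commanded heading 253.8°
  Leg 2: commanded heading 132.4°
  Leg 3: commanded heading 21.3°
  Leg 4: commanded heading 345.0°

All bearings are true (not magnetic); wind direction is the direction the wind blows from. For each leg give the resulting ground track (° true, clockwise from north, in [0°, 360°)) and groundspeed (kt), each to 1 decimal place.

Leg 1: heading 253.8°; drift +6.2° → track 260.0°, groundspeed 109.7 kt
Leg 2: heading 132.4°; drift +8.9° → track 141.3°, groundspeed 69.4 kt
Leg 3: heading 21.3°; drift -14.9° → track 6.4°, groundspeed 89.5 kt
Leg 4: heading 345.0°; drift -11.3° → track 333.7°, groundspeed 102.6 kt

Leg 1: track=260.0°, groundspeed=109.7 kt
Leg 2: track=141.3°, groundspeed=69.4 kt
Leg 3: track=6.4°, groundspeed=89.5 kt
Leg 4: track=333.7°, groundspeed=102.6 kt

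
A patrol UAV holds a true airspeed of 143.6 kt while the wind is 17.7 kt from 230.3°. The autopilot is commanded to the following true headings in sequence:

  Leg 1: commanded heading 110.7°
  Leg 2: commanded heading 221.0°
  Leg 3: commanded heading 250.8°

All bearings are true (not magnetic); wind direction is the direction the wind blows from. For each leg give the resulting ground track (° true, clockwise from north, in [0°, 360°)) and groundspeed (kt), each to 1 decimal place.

Leg 1: track=104.9°, groundspeed=153.1 kt
Leg 2: track=219.7°, groundspeed=126.2 kt
Leg 3: track=253.6°, groundspeed=127.2 kt

Leg 1: heading 110.7°; drift -5.8° → track 104.9°, groundspeed 153.1 kt
Leg 2: heading 221.0°; drift -1.3° → track 219.7°, groundspeed 126.2 kt
Leg 3: heading 250.8°; drift +2.8° → track 253.6°, groundspeed 127.2 kt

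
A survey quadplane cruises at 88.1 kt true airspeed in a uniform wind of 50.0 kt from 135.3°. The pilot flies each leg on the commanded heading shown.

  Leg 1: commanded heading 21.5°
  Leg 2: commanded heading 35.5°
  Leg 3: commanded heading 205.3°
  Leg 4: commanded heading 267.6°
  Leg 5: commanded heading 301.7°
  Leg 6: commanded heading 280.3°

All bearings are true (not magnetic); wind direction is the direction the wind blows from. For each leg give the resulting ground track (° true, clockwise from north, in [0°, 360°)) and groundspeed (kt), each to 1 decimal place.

Leg 1: heading 21.5°; drift -22.9° → track 358.6°, groundspeed 117.5 kt
Leg 2: heading 35.5°; drift -27.0° → track 8.5°, groundspeed 108.4 kt
Leg 3: heading 205.3°; drift +33.5° → track 238.8°, groundspeed 85.1 kt
Leg 4: heading 267.6°; drift +16.9° → track 284.5°, groundspeed 127.2 kt
Leg 5: heading 301.7°; drift +4.9° → track 306.6°, groundspeed 137.2 kt
Leg 6: heading 280.3°; drift +12.5° → track 292.8°, groundspeed 132.2 kt

Leg 1: track=358.6°, groundspeed=117.5 kt
Leg 2: track=8.5°, groundspeed=108.4 kt
Leg 3: track=238.8°, groundspeed=85.1 kt
Leg 4: track=284.5°, groundspeed=127.2 kt
Leg 5: track=306.6°, groundspeed=137.2 kt
Leg 6: track=292.8°, groundspeed=132.2 kt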